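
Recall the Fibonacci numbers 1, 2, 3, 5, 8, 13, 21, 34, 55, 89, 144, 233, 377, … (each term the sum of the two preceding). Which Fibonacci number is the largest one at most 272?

233

233 ≤ 272 < 377, so the largest Fibonacci number not exceeding 272 is 233.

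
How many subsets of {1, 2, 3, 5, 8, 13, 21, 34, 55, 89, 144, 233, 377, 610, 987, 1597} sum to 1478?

Starting from the Zeckendorf form and repeatedly splitting a term F_k into F_{k−1} + F_{k−2} (when neither is already used) reaches every representation.
1478 = 987+377+89+21+3+1 = 987+377+89+13+8+3+1 = 987+377+55+34+21+3+1 = 987+233+144+89+21+3+1 = 987+377+55+34+13+8+3+1 = … (7 more), for 12 in all.

12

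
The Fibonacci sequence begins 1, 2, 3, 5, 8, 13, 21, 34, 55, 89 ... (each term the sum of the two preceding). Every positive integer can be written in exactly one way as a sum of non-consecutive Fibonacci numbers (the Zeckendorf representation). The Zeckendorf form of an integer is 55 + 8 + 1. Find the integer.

55 + 8 + 1 = 64.

64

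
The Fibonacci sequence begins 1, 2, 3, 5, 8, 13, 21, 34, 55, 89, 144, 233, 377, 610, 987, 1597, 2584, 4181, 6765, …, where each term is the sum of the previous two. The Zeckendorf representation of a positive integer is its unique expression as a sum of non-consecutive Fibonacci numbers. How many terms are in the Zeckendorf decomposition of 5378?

6

5378: greatest Fibonacci not exceeding it is 4181, leaving 1197
1197: greatest Fibonacci not exceeding it is 987, leaving 210
210: greatest Fibonacci not exceeding it is 144, leaving 66
66: greatest Fibonacci not exceeding it is 55, leaving 11
11: greatest Fibonacci not exceeding it is 8, leaving 3
3: greatest Fibonacci not exceeding it is 3, leaving 0
5378 = 4181 + 987 + 144 + 55 + 8 + 3, which has 6 terms.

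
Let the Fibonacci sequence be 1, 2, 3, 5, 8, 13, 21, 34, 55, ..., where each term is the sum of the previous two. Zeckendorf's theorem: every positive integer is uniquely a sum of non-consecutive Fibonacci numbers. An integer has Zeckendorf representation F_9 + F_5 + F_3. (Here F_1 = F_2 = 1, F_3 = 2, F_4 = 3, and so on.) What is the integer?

41

F_9 + F_5 + F_3 = 34 + 5 + 2 = 41.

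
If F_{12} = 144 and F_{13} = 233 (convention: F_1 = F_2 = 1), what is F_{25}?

By F_{2k+1} = F_k² + F_{k+1}²: F_{25} = 144² + 233² = 20736 + 54289 = 75025.

75025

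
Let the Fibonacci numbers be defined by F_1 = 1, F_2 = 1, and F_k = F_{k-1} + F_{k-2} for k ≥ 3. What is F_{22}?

Iterating the recurrence up to F_{15} = 610 and F_{14} = 377:
F_{16} = F_{15} + F_{14} = 610 + 377 = 987
F_{17} = F_{16} + F_{15} = 987 + 610 = 1597
F_{18} = F_{17} + F_{16} = 1597 + 987 = 2584
F_{19} = F_{18} + F_{17} = 2584 + 1597 = 4181
F_{20} = F_{19} + F_{18} = 4181 + 2584 = 6765
F_{21} = F_{20} + F_{19} = 6765 + 4181 = 10946
F_{22} = F_{21} + F_{20} = 10946 + 6765 = 17711

17711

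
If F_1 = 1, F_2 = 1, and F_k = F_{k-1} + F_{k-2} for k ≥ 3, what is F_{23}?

28657

Iterating the recurrence up to F_{16} = 987 and F_{15} = 610:
F_{17} = F_{16} + F_{15} = 987 + 610 = 1597
F_{18} = F_{17} + F_{16} = 1597 + 987 = 2584
F_{19} = F_{18} + F_{17} = 2584 + 1597 = 4181
F_{20} = F_{19} + F_{18} = 4181 + 2584 = 6765
F_{21} = F_{20} + F_{19} = 6765 + 4181 = 10946
F_{22} = F_{21} + F_{20} = 10946 + 6765 = 17711
F_{23} = F_{22} + F_{21} = 17711 + 10946 = 28657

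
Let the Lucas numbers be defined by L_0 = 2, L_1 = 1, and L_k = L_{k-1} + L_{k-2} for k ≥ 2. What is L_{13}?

Iterating the recurrence up to L_{8} = 47 and L_{7} = 29:
L_{9} = L_{8} + L_{7} = 47 + 29 = 76
L_{10} = L_{9} + L_{8} = 76 + 47 = 123
L_{11} = L_{10} + L_{9} = 123 + 76 = 199
L_{12} = L_{11} + L_{10} = 199 + 123 = 322
L_{13} = L_{12} + L_{11} = 322 + 199 = 521

521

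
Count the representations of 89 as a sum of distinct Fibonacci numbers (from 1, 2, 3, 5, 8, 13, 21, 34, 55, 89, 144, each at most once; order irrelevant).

5

Starting from the Zeckendorf form and repeatedly splitting a term F_k into F_{k−1} + F_{k−2} (when neither is already used) reaches every representation.
89 = 89 = 55+34 = 55+21+13 = 55+21+8+5 = … (1 more), for 5 in all.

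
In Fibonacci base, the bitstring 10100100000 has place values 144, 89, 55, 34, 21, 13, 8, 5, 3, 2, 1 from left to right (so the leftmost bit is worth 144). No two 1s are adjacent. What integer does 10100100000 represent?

Summing the place values of the 1 bits: 144 + 55 + 13 = 212.

212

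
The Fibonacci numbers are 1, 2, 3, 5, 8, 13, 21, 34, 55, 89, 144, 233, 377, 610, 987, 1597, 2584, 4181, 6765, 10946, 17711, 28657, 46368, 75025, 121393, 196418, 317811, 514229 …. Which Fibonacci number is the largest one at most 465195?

317811 ≤ 465195 < 514229, so the largest Fibonacci number not exceeding 465195 is 317811.

317811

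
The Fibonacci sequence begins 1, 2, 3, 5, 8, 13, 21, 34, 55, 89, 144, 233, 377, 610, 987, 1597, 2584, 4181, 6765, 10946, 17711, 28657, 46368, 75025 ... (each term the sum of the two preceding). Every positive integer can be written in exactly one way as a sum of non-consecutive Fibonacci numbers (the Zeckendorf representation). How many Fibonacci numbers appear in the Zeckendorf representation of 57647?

46368 ≤ 57647 < 75025, so take 46368; remainder 11279
10946 ≤ 11279 < 17711, so take 10946; remainder 333
233 ≤ 333 < 377, so take 233; remainder 100
89 ≤ 100 < 144, so take 89; remainder 11
8 ≤ 11 < 13, so take 8; remainder 3
3 ≤ 3 < 5, so take 3; remainder 0
57647 = 46368 + 10946 + 233 + 89 + 8 + 3, which has 6 terms.

6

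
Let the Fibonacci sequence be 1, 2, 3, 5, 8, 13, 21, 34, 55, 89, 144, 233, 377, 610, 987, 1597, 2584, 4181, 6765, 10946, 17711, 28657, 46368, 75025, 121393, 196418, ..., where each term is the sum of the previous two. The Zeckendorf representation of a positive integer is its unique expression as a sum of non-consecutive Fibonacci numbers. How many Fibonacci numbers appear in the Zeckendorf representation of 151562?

7

Repeatedly subtract the largest Fibonacci number that fits:
largest Fibonacci ≤ 151562 is 121393; 151562 − 121393 = 30169
largest Fibonacci ≤ 30169 is 28657; 30169 − 28657 = 1512
largest Fibonacci ≤ 1512 is 987; 1512 − 987 = 525
largest Fibonacci ≤ 525 is 377; 525 − 377 = 148
largest Fibonacci ≤ 148 is 144; 148 − 144 = 4
largest Fibonacci ≤ 4 is 3; 4 − 3 = 1
largest Fibonacci ≤ 1 is 1; 1 − 1 = 0
151562 = 121393 + 28657 + 987 + 377 + 144 + 3 + 1, which has 7 terms.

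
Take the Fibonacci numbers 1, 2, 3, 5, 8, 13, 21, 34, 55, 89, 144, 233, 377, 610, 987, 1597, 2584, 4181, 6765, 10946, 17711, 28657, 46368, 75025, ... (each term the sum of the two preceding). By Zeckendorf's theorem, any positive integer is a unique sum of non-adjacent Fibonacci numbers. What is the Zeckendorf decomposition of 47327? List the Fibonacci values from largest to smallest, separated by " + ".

Greedily peel off the largest Fibonacci term at each step:
largest Fibonacci ≤ 47327 is 46368; 47327 − 46368 = 959
largest Fibonacci ≤ 959 is 610; 959 − 610 = 349
largest Fibonacci ≤ 349 is 233; 349 − 233 = 116
largest Fibonacci ≤ 116 is 89; 116 − 89 = 27
largest Fibonacci ≤ 27 is 21; 27 − 21 = 6
largest Fibonacci ≤ 6 is 5; 6 − 5 = 1
largest Fibonacci ≤ 1 is 1; 1 − 1 = 0
So 47327 = 46368 + 610 + 233 + 89 + 21 + 5 + 1, with no two terms consecutive in the sequence.

46368 + 610 + 233 + 89 + 21 + 5 + 1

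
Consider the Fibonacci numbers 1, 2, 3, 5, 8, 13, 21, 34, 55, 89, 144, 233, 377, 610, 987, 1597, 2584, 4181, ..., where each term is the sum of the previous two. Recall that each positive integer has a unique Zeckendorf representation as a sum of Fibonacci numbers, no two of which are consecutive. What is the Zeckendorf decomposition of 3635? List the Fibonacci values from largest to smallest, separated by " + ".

3635 − 2584 = 1051
1051 − 987 = 64
64 − 55 = 9
9 − 8 = 1
1 − 1 = 0
So 3635 = 2584 + 987 + 55 + 8 + 1, with no two terms consecutive in the sequence.

2584 + 987 + 55 + 8 + 1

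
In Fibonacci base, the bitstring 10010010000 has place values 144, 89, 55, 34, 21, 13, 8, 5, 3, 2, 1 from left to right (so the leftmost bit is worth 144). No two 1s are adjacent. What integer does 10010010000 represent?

186

Summing the place values of the 1 bits: 144 + 34 + 8 = 186.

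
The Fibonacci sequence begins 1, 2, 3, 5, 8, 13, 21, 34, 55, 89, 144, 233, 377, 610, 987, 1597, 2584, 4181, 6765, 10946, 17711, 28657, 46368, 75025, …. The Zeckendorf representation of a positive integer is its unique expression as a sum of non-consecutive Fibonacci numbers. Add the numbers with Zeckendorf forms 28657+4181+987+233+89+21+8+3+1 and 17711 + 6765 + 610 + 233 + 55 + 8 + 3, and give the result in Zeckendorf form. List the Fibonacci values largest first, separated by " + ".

46368 + 10946 + 1597 + 610 + 34 + 8 + 2

The two numbers are 34180 and 25385, so their sum is 59565.
subtract 46368 from 59565: 13197 remains
subtract 10946 from 13197: 2251 remains
subtract 1597 from 2251: 654 remains
subtract 610 from 654: 44 remains
subtract 34 from 44: 10 remains
subtract 8 from 10: 2 remains
subtract 2 from 2: 0 remains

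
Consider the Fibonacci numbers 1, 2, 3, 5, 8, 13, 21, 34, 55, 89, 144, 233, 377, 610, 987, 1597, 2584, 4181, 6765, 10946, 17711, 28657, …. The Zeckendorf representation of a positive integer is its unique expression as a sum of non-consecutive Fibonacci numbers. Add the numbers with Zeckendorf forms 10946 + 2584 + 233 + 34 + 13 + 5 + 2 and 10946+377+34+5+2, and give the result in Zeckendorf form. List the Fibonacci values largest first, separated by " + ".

17711 + 6765 + 610 + 89 + 5 + 1

The two numbers are 13817 and 11364, so their sum is 25181.
largest Fibonacci ≤ 25181 is 17711; 25181 − 17711 = 7470
largest Fibonacci ≤ 7470 is 6765; 7470 − 6765 = 705
largest Fibonacci ≤ 705 is 610; 705 − 610 = 95
largest Fibonacci ≤ 95 is 89; 95 − 89 = 6
largest Fibonacci ≤ 6 is 5; 6 − 5 = 1
largest Fibonacci ≤ 1 is 1; 1 − 1 = 0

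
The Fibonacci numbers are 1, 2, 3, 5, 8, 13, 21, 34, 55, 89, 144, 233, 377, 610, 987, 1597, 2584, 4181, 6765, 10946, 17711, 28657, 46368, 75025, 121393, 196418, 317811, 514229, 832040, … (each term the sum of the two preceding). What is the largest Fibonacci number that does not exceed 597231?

514229 ≤ 597231 < 832040, so the largest Fibonacci number not exceeding 597231 is 514229.

514229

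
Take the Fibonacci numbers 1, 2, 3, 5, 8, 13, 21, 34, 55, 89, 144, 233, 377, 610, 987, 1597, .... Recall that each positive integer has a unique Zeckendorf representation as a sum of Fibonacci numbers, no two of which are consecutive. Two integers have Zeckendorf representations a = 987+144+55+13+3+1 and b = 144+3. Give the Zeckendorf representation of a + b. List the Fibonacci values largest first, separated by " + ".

987 + 233 + 89 + 34 + 5 + 2

The two numbers are 1203 and 147, so their sum is 1350.
subtract 987 from 1350: 363 remains
subtract 233 from 363: 130 remains
subtract 89 from 130: 41 remains
subtract 34 from 41: 7 remains
subtract 5 from 7: 2 remains
subtract 2 from 2: 0 remains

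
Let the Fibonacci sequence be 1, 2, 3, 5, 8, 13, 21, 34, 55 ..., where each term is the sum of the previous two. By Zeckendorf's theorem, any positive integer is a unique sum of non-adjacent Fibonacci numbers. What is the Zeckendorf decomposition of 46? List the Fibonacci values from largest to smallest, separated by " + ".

34 + 8 + 3 + 1

take 34 (≤ 46); 46 − 34 = 12
take 8 (≤ 12); 12 − 8 = 4
take 3 (≤ 4); 4 − 3 = 1
take 1 (≤ 1); 1 − 1 = 0
So 46 = 34 + 8 + 3 + 1, with no two terms consecutive in the sequence.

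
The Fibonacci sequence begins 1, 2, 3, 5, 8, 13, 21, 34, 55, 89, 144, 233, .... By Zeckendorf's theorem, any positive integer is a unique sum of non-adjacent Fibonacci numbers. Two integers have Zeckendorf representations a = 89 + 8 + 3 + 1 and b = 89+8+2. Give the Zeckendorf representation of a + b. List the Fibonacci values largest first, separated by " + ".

144 + 55 + 1

The two numbers are 101 and 99, so their sum is 200.
200 − 144 = 56
56 − 55 = 1
1 − 1 = 0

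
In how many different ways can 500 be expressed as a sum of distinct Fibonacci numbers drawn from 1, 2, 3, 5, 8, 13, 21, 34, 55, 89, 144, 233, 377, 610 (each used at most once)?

14

Each representation comes from the Zeckendorf form by replacing some F_k with F_{k−1} + F_{k−2} where possible.
500 = 377+89+34 = 377+89+21+13 = 233+144+89+34 = 377+89+21+8+5 = 377+55+34+21+13 = … (9 more), for 14 in all.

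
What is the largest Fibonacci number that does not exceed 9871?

6765 ≤ 9871 < 10946, so the largest Fibonacci number not exceeding 9871 is 6765.

6765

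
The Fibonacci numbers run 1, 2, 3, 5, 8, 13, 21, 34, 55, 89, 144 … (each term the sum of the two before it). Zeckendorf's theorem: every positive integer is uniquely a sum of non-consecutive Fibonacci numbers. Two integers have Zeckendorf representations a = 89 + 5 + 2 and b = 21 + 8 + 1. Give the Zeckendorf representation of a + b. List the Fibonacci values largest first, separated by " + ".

The two numbers are 96 and 30, so their sum is 126.
126 − 89 = 37
37 − 34 = 3
3 − 3 = 0

89 + 34 + 3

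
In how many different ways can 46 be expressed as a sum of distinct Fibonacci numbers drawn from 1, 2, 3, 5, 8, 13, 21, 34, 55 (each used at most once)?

2

Each representation comes from the Zeckendorf form by replacing some F_k with F_{k−1} + F_{k−2} where possible.
46 = 34+8+3+1 = 21+13+8+3+1 — 2 representations.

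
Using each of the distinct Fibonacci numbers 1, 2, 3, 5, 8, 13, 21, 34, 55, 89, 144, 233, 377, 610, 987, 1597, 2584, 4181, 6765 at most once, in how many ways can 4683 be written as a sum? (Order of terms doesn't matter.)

30

4683 = 4181+377+89+34+2 = 4181+377+89+21+13+2 = 4181+233+144+89+34+2 = 2584+1597+377+89+34+2 = 4181+377+89+21+8+5+2 = … (25 more), for 30 in all.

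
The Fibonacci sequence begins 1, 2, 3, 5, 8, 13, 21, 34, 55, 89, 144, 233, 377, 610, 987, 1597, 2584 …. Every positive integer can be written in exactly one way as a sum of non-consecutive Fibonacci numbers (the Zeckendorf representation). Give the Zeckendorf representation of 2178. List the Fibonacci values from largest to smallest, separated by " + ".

Greedily peel off the largest Fibonacci term at each step:
1597 ≤ 2178 < 2584, so take 1597; remainder 581
377 ≤ 581 < 610, so take 377; remainder 204
144 ≤ 204 < 233, so take 144; remainder 60
55 ≤ 60 < 89, so take 55; remainder 5
5 ≤ 5 < 8, so take 5; remainder 0
So 2178 = 1597 + 377 + 144 + 55 + 5, with no two terms consecutive in the sequence.

1597 + 377 + 144 + 55 + 5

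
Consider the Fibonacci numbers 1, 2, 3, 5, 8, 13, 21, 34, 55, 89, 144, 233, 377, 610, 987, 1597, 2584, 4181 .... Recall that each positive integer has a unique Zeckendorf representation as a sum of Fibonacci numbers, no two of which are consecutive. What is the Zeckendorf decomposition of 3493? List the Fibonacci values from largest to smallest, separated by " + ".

2584 + 610 + 233 + 55 + 8 + 3

Greedily peel off the largest Fibonacci term at each step:
largest Fibonacci ≤ 3493 is 2584; 3493 − 2584 = 909
largest Fibonacci ≤ 909 is 610; 909 − 610 = 299
largest Fibonacci ≤ 299 is 233; 299 − 233 = 66
largest Fibonacci ≤ 66 is 55; 66 − 55 = 11
largest Fibonacci ≤ 11 is 8; 11 − 8 = 3
largest Fibonacci ≤ 3 is 3; 3 − 3 = 0
So 3493 = 2584 + 610 + 233 + 55 + 8 + 3, with no two terms consecutive in the sequence.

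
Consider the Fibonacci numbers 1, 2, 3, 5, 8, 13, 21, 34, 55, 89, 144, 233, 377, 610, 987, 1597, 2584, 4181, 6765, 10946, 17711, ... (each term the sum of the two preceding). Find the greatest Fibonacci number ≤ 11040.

10946

10946 ≤ 11040 < 17711, so the largest Fibonacci number not exceeding 11040 is 10946.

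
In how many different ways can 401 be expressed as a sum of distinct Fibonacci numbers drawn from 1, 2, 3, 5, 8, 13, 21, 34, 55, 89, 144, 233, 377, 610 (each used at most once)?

Each representation comes from the Zeckendorf form by replacing some F_k with F_{k−1} + F_{k−2} where possible.
401 = 377+21+3 = 377+21+2+1 = 377+13+8+3 = 233+144+21+3 = … (14 more), for 18 in all.

18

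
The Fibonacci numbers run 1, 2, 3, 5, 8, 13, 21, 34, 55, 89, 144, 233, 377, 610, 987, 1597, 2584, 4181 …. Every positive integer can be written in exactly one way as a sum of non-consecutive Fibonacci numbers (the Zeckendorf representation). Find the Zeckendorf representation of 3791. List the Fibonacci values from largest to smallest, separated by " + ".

2584 + 987 + 144 + 55 + 21

Greedily peel off the largest Fibonacci term at each step:
largest Fibonacci ≤ 3791 is 2584; 3791 − 2584 = 1207
largest Fibonacci ≤ 1207 is 987; 1207 − 987 = 220
largest Fibonacci ≤ 220 is 144; 220 − 144 = 76
largest Fibonacci ≤ 76 is 55; 76 − 55 = 21
largest Fibonacci ≤ 21 is 21; 21 − 21 = 0
So 3791 = 2584 + 987 + 144 + 55 + 21, with no two terms consecutive in the sequence.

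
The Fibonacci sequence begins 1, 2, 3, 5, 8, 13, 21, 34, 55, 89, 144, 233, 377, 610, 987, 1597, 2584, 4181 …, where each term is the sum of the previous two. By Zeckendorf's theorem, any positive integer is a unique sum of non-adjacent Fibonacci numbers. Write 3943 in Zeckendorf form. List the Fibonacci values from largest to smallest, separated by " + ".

Greedily peel off the largest Fibonacci term at each step:
take 2584 (≤ 3943); 3943 − 2584 = 1359
take 987 (≤ 1359); 1359 − 987 = 372
take 233 (≤ 372); 372 − 233 = 139
take 89 (≤ 139); 139 − 89 = 50
take 34 (≤ 50); 50 − 34 = 16
take 13 (≤ 16); 16 − 13 = 3
take 3 (≤ 3); 3 − 3 = 0
So 3943 = 2584 + 987 + 233 + 89 + 34 + 13 + 3, with no two terms consecutive in the sequence.

2584 + 987 + 233 + 89 + 34 + 13 + 3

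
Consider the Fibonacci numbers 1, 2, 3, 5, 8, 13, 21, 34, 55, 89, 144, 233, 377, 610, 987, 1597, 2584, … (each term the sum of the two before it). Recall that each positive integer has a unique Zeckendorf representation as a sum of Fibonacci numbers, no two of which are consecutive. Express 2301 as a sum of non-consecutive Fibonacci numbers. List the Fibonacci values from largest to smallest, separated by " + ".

subtract 1597 from 2301: 704 remains
subtract 610 from 704: 94 remains
subtract 89 from 94: 5 remains
subtract 5 from 5: 0 remains
So 2301 = 1597 + 610 + 89 + 5, with no two terms consecutive in the sequence.

1597 + 610 + 89 + 5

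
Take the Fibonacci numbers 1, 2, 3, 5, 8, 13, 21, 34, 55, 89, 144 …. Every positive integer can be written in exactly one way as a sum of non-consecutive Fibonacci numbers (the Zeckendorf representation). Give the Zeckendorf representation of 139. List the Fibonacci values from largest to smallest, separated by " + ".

take 89 (≤ 139); 139 − 89 = 50
take 34 (≤ 50); 50 − 34 = 16
take 13 (≤ 16); 16 − 13 = 3
take 3 (≤ 3); 3 − 3 = 0
So 139 = 89 + 34 + 13 + 3, with no two terms consecutive in the sequence.

89 + 34 + 13 + 3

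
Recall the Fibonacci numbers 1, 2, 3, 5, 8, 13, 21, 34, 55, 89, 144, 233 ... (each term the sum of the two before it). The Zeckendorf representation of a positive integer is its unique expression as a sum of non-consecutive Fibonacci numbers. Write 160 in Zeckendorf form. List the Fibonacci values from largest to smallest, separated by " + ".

144 + 13 + 3

144 ≤ 160 < 233, so take 144; remainder 16
13 ≤ 16 < 21, so take 13; remainder 3
3 ≤ 3 < 5, so take 3; remainder 0
So 160 = 144 + 13 + 3, with no two terms consecutive in the sequence.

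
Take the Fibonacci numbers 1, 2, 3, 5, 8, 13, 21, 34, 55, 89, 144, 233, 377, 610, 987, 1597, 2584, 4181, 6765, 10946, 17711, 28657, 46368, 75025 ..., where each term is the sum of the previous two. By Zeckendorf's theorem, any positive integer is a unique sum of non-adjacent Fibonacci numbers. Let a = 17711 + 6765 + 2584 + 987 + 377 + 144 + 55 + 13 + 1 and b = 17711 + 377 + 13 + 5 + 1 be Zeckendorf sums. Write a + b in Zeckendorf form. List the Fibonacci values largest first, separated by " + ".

46368 + 233 + 89 + 34 + 13 + 5 + 2

The two numbers are 28637 and 18107, so their sum is 46744.
largest Fibonacci ≤ 46744 is 46368; 46744 − 46368 = 376
largest Fibonacci ≤ 376 is 233; 376 − 233 = 143
largest Fibonacci ≤ 143 is 89; 143 − 89 = 54
largest Fibonacci ≤ 54 is 34; 54 − 34 = 20
largest Fibonacci ≤ 20 is 13; 20 − 13 = 7
largest Fibonacci ≤ 7 is 5; 7 − 5 = 2
largest Fibonacci ≤ 2 is 2; 2 − 2 = 0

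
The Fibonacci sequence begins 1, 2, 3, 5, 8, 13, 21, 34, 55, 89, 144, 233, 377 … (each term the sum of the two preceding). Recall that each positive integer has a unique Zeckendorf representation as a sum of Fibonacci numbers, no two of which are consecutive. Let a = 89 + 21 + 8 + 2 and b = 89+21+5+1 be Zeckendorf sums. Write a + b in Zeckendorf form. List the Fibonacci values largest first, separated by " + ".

The two numbers are 120 and 116, so their sum is 236.
Greedy algorithm:
take 233 (≤ 236); 236 − 233 = 3
take 3 (≤ 3); 3 − 3 = 0

233 + 3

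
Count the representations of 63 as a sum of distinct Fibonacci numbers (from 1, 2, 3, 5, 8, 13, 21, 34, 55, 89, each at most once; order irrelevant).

8

Each representation comes from the Zeckendorf form by replacing some F_k with F_{k−1} + F_{k−2} where possible.
63 = 55+8 = 55+5+3 = 34+21+8 = 55+5+2+1 = … (4 more), for 8 in all.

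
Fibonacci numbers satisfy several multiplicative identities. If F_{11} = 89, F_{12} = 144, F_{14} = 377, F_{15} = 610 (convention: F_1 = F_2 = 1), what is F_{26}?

121393

By the addition formula F_{m+n} = F_m F_{n+1} + F_{m−1} F_n with m=12, n=14: F_{26} = 144·610 + 89·377 = 87840 + 33553 = 121393.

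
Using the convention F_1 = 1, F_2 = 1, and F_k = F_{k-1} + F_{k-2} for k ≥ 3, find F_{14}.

Iterating the recurrence up to F_{9} = 34 and F_{8} = 21:
F_{10} = F_{9} + F_{8} = 34 + 21 = 55
F_{11} = F_{10} + F_{9} = 55 + 34 = 89
F_{12} = F_{11} + F_{10} = 89 + 55 = 144
F_{13} = F_{12} + F_{11} = 144 + 89 = 233
F_{14} = F_{13} + F_{12} = 233 + 144 = 377

377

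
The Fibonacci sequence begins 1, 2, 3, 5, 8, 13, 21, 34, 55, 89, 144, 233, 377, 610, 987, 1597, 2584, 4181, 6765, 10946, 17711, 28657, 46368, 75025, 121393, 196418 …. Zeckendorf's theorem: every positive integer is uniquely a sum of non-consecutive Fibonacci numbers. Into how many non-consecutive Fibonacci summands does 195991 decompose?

9

Greedy algorithm:
take 121393 (≤ 195991); 195991 − 121393 = 74598
take 46368 (≤ 74598); 74598 − 46368 = 28230
take 17711 (≤ 28230); 28230 − 17711 = 10519
take 6765 (≤ 10519); 10519 − 6765 = 3754
take 2584 (≤ 3754); 3754 − 2584 = 1170
take 987 (≤ 1170); 1170 − 987 = 183
take 144 (≤ 183); 183 − 144 = 39
take 34 (≤ 39); 39 − 34 = 5
take 5 (≤ 5); 5 − 5 = 0
195991 = 121393 + 46368 + 17711 + 6765 + 2584 + 987 + 144 + 34 + 5, which has 9 terms.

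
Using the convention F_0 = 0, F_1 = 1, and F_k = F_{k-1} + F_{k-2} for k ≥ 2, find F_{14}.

377

Iterating the recurrence up to F_{9} = 34 and F_{8} = 21:
F_{10} = F_{9} + F_{8} = 34 + 21 = 55
F_{11} = F_{10} + F_{9} = 55 + 34 = 89
F_{12} = F_{11} + F_{10} = 89 + 55 = 144
F_{13} = F_{12} + F_{11} = 144 + 89 = 233
F_{14} = F_{13} + F_{12} = 233 + 144 = 377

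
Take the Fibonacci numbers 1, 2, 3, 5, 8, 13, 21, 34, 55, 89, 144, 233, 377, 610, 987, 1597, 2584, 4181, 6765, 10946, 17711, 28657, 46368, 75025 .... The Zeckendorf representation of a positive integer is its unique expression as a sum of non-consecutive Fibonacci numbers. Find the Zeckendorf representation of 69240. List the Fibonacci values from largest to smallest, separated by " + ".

subtract 46368 from 69240: 22872 remains
subtract 17711 from 22872: 5161 remains
subtract 4181 from 5161: 980 remains
subtract 610 from 980: 370 remains
subtract 233 from 370: 137 remains
subtract 89 from 137: 48 remains
subtract 34 from 48: 14 remains
subtract 13 from 14: 1 remains
subtract 1 from 1: 0 remains
So 69240 = 46368 + 17711 + 4181 + 610 + 233 + 89 + 34 + 13 + 1, with no two terms consecutive in the sequence.

46368 + 17711 + 4181 + 610 + 233 + 89 + 34 + 13 + 1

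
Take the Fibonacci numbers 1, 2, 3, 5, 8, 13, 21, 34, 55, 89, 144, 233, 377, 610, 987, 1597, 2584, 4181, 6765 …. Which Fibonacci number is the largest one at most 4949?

4181

4181 ≤ 4949 < 6765, so the largest Fibonacci number not exceeding 4949 is 4181.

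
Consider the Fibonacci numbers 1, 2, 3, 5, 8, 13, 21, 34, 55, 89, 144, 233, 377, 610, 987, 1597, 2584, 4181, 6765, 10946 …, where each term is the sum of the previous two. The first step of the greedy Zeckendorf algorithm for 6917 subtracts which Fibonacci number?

6765

6765 ≤ 6917 < 10946, so the largest Fibonacci number not exceeding 6917 is 6765.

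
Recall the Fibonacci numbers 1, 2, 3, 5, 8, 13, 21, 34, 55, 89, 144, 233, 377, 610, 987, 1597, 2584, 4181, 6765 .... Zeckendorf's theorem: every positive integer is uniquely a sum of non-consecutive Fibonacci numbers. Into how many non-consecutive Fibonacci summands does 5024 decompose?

3

5024 − 4181 = 843
843 − 610 = 233
233 − 233 = 0
5024 = 4181 + 610 + 233, which has 3 terms.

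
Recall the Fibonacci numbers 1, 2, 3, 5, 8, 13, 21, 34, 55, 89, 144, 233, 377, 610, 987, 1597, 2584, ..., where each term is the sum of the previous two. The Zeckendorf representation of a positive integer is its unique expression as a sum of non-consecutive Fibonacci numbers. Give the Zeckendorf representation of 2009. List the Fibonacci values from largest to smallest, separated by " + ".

1597 + 377 + 34 + 1

Repeatedly subtract the largest Fibonacci number that fits:
take 1597 (≤ 2009); 2009 − 1597 = 412
take 377 (≤ 412); 412 − 377 = 35
take 34 (≤ 35); 35 − 34 = 1
take 1 (≤ 1); 1 − 1 = 0
So 2009 = 1597 + 377 + 34 + 1, with no two terms consecutive in the sequence.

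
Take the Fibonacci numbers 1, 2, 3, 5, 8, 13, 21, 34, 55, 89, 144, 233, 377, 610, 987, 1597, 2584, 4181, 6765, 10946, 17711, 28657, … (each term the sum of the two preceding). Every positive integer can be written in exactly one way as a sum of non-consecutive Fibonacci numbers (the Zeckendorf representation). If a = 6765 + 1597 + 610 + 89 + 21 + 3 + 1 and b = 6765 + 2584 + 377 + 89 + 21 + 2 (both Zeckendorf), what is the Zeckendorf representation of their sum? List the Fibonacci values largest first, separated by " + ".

The two numbers are 9086 and 9838, so their sum is 18924.
Greedy algorithm:
subtract 17711 from 18924: 1213 remains
subtract 987 from 1213: 226 remains
subtract 144 from 226: 82 remains
subtract 55 from 82: 27 remains
subtract 21 from 27: 6 remains
subtract 5 from 6: 1 remains
subtract 1 from 1: 0 remains

17711 + 987 + 144 + 55 + 21 + 5 + 1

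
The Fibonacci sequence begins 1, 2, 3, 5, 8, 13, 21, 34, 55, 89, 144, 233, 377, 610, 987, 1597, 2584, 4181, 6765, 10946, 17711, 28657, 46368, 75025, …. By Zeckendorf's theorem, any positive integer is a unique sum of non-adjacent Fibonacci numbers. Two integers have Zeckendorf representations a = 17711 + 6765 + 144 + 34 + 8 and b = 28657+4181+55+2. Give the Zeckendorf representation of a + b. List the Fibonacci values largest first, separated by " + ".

The two numbers are 24662 and 32895, so their sum is 57557.
subtract 46368 from 57557: 11189 remains
subtract 10946 from 11189: 243 remains
subtract 233 from 243: 10 remains
subtract 8 from 10: 2 remains
subtract 2 from 2: 0 remains

46368 + 10946 + 233 + 8 + 2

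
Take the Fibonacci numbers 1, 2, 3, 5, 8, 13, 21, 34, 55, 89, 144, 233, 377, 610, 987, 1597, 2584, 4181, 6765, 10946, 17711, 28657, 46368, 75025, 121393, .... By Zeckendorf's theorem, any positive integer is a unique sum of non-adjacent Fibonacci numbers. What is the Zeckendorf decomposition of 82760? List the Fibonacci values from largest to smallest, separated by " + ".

75025 + 6765 + 610 + 233 + 89 + 34 + 3 + 1

75025 ≤ 82760 < 121393, so take 75025; remainder 7735
6765 ≤ 7735 < 10946, so take 6765; remainder 970
610 ≤ 970 < 987, so take 610; remainder 360
233 ≤ 360 < 377, so take 233; remainder 127
89 ≤ 127 < 144, so take 89; remainder 38
34 ≤ 38 < 55, so take 34; remainder 4
3 ≤ 4 < 5, so take 3; remainder 1
1 ≤ 1 < 2, so take 1; remainder 0
So 82760 = 75025 + 6765 + 610 + 233 + 89 + 34 + 3 + 1, with no two terms consecutive in the sequence.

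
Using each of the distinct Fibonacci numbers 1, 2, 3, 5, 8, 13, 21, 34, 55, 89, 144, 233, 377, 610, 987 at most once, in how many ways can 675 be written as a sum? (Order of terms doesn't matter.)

Each representation comes from the Zeckendorf form by replacing some F_k with F_{k−1} + F_{k−2} where possible.
675 = 610+55+8+2 = 610+55+5+3+2 = 610+34+21+8+2 = 377+233+55+8+2 = 610+34+21+5+3+2 = … (10 more), for 15 in all.

15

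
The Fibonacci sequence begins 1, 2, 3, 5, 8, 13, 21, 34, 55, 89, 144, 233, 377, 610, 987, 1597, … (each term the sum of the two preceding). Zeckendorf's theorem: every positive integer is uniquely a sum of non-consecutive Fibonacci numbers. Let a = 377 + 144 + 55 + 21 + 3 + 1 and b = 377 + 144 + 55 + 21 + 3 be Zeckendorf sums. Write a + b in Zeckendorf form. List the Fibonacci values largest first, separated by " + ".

987 + 144 + 55 + 13 + 2

The two numbers are 601 and 600, so their sum is 1201.
Greedily peel off the largest Fibonacci term at each step:
987 ≤ 1201 < 1597, so take 987; remainder 214
144 ≤ 214 < 233, so take 144; remainder 70
55 ≤ 70 < 89, so take 55; remainder 15
13 ≤ 15 < 21, so take 13; remainder 2
2 ≤ 2 < 3, so take 2; remainder 0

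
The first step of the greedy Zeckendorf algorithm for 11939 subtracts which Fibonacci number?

10946 ≤ 11939 < 17711, so the largest Fibonacci number not exceeding 11939 is 10946.

10946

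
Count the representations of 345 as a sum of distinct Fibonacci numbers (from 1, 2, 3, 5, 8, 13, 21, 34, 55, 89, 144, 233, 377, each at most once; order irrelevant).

Starting from the Zeckendorf form and repeatedly splitting a term F_k into F_{k−1} + F_{k−2} (when neither is already used) reaches every representation.
345 = 233+89+21+2 = 233+89+13+8+2 = 233+55+34+21+2 = 233+89+13+5+3+2 = 233+55+34+13+8+2 = … (4 more), for 9 in all.

9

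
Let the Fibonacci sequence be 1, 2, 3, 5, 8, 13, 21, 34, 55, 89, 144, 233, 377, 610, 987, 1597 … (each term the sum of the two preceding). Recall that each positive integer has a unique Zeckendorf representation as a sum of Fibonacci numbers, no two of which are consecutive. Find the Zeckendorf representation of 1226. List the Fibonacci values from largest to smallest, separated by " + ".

987 + 233 + 5 + 1

subtract 987 from 1226: 239 remains
subtract 233 from 239: 6 remains
subtract 5 from 6: 1 remains
subtract 1 from 1: 0 remains
So 1226 = 987 + 233 + 5 + 1, with no two terms consecutive in the sequence.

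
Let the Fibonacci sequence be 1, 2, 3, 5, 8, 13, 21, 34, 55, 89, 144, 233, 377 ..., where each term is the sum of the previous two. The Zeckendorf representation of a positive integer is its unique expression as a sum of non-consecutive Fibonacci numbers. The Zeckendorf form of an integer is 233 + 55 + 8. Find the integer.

296

233 + 55 + 8 = 296.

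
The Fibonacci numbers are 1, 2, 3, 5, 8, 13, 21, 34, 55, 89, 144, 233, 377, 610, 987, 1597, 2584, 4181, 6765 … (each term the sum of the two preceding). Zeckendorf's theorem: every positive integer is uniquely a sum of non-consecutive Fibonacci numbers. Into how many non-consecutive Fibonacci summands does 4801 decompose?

4181 ≤ 4801 < 6765, so take 4181; remainder 620
610 ≤ 620 < 987, so take 610; remainder 10
8 ≤ 10 < 13, so take 8; remainder 2
2 ≤ 2 < 3, so take 2; remainder 0
4801 = 4181 + 610 + 8 + 2, which has 4 terms.

4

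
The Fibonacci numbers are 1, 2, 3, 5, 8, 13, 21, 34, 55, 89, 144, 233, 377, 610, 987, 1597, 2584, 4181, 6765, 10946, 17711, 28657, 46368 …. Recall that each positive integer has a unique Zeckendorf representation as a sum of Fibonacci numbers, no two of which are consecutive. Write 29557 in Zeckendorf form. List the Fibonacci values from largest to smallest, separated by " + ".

28657 + 610 + 233 + 55 + 2

Greedy algorithm:
subtract 28657 from 29557: 900 remains
subtract 610 from 900: 290 remains
subtract 233 from 290: 57 remains
subtract 55 from 57: 2 remains
subtract 2 from 2: 0 remains
So 29557 = 28657 + 610 + 233 + 55 + 2, with no two terms consecutive in the sequence.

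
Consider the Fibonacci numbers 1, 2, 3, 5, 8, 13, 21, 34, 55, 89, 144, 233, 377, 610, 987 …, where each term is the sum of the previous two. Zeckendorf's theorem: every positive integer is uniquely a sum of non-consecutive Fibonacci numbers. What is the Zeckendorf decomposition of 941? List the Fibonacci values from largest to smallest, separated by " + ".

610 + 233 + 89 + 8 + 1

Greedily peel off the largest Fibonacci term at each step:
941 − 610 = 331
331 − 233 = 98
98 − 89 = 9
9 − 8 = 1
1 − 1 = 0
So 941 = 610 + 233 + 89 + 8 + 1, with no two terms consecutive in the sequence.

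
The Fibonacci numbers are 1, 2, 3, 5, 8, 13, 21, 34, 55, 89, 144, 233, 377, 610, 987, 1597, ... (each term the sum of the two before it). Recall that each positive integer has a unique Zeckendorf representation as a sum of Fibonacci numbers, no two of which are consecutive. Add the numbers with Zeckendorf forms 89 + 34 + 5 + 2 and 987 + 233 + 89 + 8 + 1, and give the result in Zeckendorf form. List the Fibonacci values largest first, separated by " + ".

987 + 377 + 55 + 21 + 8

The two numbers are 130 and 1318, so their sum is 1448.
subtract 987 from 1448: 461 remains
subtract 377 from 461: 84 remains
subtract 55 from 84: 29 remains
subtract 21 from 29: 8 remains
subtract 8 from 8: 0 remains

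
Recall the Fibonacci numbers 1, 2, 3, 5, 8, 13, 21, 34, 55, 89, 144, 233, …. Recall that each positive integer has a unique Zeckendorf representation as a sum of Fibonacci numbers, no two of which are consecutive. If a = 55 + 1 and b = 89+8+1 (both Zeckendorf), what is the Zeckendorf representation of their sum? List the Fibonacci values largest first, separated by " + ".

144 + 8 + 2

The two numbers are 56 and 98, so their sum is 154.
Greedily peel off the largest Fibonacci term at each step:
154 − 144 = 10
10 − 8 = 2
2 − 2 = 0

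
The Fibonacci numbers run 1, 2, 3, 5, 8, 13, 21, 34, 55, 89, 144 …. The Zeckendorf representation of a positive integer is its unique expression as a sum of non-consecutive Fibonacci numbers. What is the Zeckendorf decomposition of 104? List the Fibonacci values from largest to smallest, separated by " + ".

89 + 13 + 2

largest Fibonacci ≤ 104 is 89; 104 − 89 = 15
largest Fibonacci ≤ 15 is 13; 15 − 13 = 2
largest Fibonacci ≤ 2 is 2; 2 − 2 = 0
So 104 = 89 + 13 + 2, with no two terms consecutive in the sequence.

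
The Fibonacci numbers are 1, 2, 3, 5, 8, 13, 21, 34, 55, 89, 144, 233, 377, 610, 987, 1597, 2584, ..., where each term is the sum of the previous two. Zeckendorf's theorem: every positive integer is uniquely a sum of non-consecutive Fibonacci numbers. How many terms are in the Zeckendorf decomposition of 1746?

3

Greedily peel off the largest Fibonacci term at each step:
1746: greatest Fibonacci not exceeding it is 1597, leaving 149
149: greatest Fibonacci not exceeding it is 144, leaving 5
5: greatest Fibonacci not exceeding it is 5, leaving 0
1746 = 1597 + 144 + 5, which has 3 terms.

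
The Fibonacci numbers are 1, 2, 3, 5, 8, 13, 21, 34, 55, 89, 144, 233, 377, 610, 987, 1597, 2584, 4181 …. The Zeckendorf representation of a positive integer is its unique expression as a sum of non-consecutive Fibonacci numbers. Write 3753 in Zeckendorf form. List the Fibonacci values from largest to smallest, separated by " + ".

2584 + 987 + 144 + 34 + 3 + 1

Greedily peel off the largest Fibonacci term at each step:
largest Fibonacci ≤ 3753 is 2584; 3753 − 2584 = 1169
largest Fibonacci ≤ 1169 is 987; 1169 − 987 = 182
largest Fibonacci ≤ 182 is 144; 182 − 144 = 38
largest Fibonacci ≤ 38 is 34; 38 − 34 = 4
largest Fibonacci ≤ 4 is 3; 4 − 3 = 1
largest Fibonacci ≤ 1 is 1; 1 − 1 = 0
So 3753 = 2584 + 987 + 144 + 34 + 3 + 1, with no two terms consecutive in the sequence.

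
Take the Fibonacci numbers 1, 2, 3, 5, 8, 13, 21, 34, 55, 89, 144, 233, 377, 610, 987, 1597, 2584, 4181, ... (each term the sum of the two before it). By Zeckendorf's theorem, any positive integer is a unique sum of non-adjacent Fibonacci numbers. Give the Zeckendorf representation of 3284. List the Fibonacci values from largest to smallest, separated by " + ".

2584 + 610 + 89 + 1

Greedily peel off the largest Fibonacci term at each step:
subtract 2584 from 3284: 700 remains
subtract 610 from 700: 90 remains
subtract 89 from 90: 1 remains
subtract 1 from 1: 0 remains
So 3284 = 2584 + 610 + 89 + 1, with no two terms consecutive in the sequence.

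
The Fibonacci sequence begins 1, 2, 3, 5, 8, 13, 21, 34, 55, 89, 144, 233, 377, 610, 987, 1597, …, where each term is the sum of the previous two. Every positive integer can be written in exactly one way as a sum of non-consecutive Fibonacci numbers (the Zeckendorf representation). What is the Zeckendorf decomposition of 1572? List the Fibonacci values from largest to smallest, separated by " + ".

987 + 377 + 144 + 55 + 8 + 1

Greedy algorithm:
1572 − 987 = 585
585 − 377 = 208
208 − 144 = 64
64 − 55 = 9
9 − 8 = 1
1 − 1 = 0
So 1572 = 987 + 377 + 144 + 55 + 8 + 1, with no two terms consecutive in the sequence.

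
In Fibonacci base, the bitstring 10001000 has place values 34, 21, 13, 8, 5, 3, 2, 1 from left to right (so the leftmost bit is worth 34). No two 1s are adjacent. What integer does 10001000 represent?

39

Summing the place values of the 1 bits: 34 + 5 = 39.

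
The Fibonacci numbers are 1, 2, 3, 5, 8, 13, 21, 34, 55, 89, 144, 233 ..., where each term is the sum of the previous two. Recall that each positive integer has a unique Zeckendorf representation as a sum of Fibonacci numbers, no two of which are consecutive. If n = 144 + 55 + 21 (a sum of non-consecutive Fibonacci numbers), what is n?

220

144 + 55 + 21 = 220.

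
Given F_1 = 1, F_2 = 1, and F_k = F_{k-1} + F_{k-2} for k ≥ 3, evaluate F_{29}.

514229

Iterating the recurrence up to F_{21} = 10946 and F_{20} = 6765:
F_{22} = F_{21} + F_{20} = 10946 + 6765 = 17711
F_{23} = F_{22} + F_{21} = 17711 + 10946 = 28657
F_{24} = F_{23} + F_{22} = 28657 + 17711 = 46368
F_{25} = F_{24} + F_{23} = 46368 + 28657 = 75025
F_{26} = F_{25} + F_{24} = 75025 + 46368 = 121393
F_{27} = F_{26} + F_{25} = 121393 + 75025 = 196418
F_{28} = F_{27} + F_{26} = 196418 + 121393 = 317811
F_{29} = F_{28} + F_{27} = 317811 + 196418 = 514229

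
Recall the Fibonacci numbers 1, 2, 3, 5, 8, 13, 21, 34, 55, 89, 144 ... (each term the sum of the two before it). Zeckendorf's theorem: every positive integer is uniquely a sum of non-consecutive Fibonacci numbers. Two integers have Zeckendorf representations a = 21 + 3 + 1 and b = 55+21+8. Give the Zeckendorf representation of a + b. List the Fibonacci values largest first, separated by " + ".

89 + 13 + 5 + 2

The two numbers are 25 and 84, so their sum is 109.
Greedy algorithm:
109: greatest Fibonacci not exceeding it is 89, leaving 20
20: greatest Fibonacci not exceeding it is 13, leaving 7
7: greatest Fibonacci not exceeding it is 5, leaving 2
2: greatest Fibonacci not exceeding it is 2, leaving 0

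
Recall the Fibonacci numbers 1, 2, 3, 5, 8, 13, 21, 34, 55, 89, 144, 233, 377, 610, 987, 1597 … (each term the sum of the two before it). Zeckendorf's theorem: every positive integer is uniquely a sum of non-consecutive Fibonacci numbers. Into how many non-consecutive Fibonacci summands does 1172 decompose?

Repeatedly subtract the largest Fibonacci number that fits:
1172: greatest Fibonacci not exceeding it is 987, leaving 185
185: greatest Fibonacci not exceeding it is 144, leaving 41
41: greatest Fibonacci not exceeding it is 34, leaving 7
7: greatest Fibonacci not exceeding it is 5, leaving 2
2: greatest Fibonacci not exceeding it is 2, leaving 0
1172 = 987 + 144 + 34 + 5 + 2, which has 5 terms.

5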